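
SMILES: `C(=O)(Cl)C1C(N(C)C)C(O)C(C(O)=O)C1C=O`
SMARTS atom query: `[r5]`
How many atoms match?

5

The query [r5] means: r5 matches atoms in a five-membered ring.
Check the 17 heavy atoms by environment: 5× C (in 5-ring) → match; 5× C (acyclic) → no; 5× O (acyclic) → no; 1× N (acyclic) → no; 1× Cl (acyclic) → no.
That gives 5 matching atoms.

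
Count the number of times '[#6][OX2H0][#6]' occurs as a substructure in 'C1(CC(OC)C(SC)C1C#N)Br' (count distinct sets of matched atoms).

1

[#6][OX2H0][#6] is the SMARTS for an ether: an aliphatic oxygen bridging two carbons with no H on the oxygen.
Exactly one fragment in the molecule meets all constraints, giving 1 match.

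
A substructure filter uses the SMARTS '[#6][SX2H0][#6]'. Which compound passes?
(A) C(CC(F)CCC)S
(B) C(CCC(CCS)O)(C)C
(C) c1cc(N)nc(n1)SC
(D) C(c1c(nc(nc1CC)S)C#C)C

[#6][SX2H0][#6] describes an aliphatic sulfur bridging two carbons with no H on the sulfur (a thioether).
(A) has a thiol (-SH) but the sulfur has H1, not H0 bridging two carbons.
(B) has a thiol (-SH) but the sulfur has H1, not H0 bridging two carbons.
(C) contains a methylthio ether (-SCH3), which satisfies every atom and bond constraint.
(D) has a thiol (-SH) but the sulfur has H1, not H0 bridging two carbons.
So the answer is (C).

C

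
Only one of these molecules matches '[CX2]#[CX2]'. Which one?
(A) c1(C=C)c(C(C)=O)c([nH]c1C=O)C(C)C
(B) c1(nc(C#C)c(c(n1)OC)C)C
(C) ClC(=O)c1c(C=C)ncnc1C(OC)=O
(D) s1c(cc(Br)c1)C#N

B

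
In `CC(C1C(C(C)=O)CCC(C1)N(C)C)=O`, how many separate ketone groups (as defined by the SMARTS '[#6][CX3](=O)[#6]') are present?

2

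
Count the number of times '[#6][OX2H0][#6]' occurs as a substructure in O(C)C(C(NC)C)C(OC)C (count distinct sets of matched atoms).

[#6][OX2H0][#6] is the SMARTS for an ether: an aliphatic oxygen bridging two carbons with no H on the oxygen.
The molecule carries 2 separate instances of a methoxy ether (-OCH3) meeting every constraint; each maps to a distinct set of atoms, giving 2 matches.

2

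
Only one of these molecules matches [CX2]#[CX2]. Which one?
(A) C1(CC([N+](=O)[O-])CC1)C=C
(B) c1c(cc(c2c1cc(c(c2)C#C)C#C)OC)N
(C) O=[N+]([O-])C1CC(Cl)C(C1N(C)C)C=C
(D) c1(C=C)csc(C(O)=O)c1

B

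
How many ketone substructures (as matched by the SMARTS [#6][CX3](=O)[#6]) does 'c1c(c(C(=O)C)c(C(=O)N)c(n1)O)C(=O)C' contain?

[#6][CX3](=O)[#6] is the SMARTS for a ketone: a carbonyl carbon (no H) flanked by two carbons.
The molecule carries 2 separate instances of an acetyl/ketone group (-C(=O)CH3) meeting every constraint; each maps to a distinct set of atoms, giving 2 matches.

2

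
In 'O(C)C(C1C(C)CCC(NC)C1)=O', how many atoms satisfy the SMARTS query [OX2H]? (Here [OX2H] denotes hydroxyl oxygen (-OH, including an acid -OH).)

The query [OX2H] means: aliphatic oxygen with two connections, one of which is H — an -OH oxygen.
Check the 13 heavy atoms by environment: 3× C (H1, X4) → no; 3× C (H2, X4) → no; 1× C (H0, X3) → no; 1× O (H0, X1) → no; 1× O (H0, X2) → no; 3× C (H3, X4) → no; 1× N (H1, X3) → no.
No environment satisfies the query, so 0 matching atoms.

0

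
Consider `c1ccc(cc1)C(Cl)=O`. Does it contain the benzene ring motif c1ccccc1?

The pattern c1ccccc1 describes six aromatic carbons in a ring — a benzene ring.
The required atom environment is present in the molecule, so the pattern matches.

Yes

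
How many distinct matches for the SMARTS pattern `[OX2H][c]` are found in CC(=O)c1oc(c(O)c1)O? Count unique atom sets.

2

[OX2H][c] is the SMARTS for a phenol: a hydroxyl oxygen attached to an aromatic carbon.
The molecule carries 2 separate instances of a hydroxyl group (-OH) meeting every constraint; each maps to a distinct set of atoms, giving 2 matches.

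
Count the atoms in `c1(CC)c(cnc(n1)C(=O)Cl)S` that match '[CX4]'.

2

Check the 12 heavy atoms by environment: 2× n (aromatic, X2) → no; 4× c (aromatic, X3) → no; 2× C (X4) → match; 1× S (X2) → no; 1× C (X3) → no; 1× O (X1) → no; 1× Cl (X1) → no.
That gives 2 matching atoms.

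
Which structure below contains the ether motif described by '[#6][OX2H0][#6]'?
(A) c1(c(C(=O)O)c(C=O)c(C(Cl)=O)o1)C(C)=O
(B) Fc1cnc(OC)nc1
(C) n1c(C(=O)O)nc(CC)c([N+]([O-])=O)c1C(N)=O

[#6][OX2H0][#6] describes an aliphatic oxygen bridging two carbons with no H on the oxygen (an ether).
(A) has a carboxylic acid group (-C(=O)OH) but the -OH oxygen has H1; the =O is OX1, not OX2.
(B) contains a methoxy ether (-OCH3), which satisfies every atom and bond constraint.
(C) has a carboxylic acid group (-C(=O)OH) but the -OH oxygen has H1; the =O is OX1, not OX2.
So the answer is (B).

B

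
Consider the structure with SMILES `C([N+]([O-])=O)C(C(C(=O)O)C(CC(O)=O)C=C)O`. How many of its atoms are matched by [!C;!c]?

The query [!C;!c] means: neither aliphatic nor aromatic carbon — same as [!#6].
Check the 17 heavy atoms by environment: 9× C → no; 6× O → match; 1× N (charge +1) → match; 1× O (charge -1) → match.
Summing the matching environments: 6 + 1 + 1 = 8 matching atoms.

8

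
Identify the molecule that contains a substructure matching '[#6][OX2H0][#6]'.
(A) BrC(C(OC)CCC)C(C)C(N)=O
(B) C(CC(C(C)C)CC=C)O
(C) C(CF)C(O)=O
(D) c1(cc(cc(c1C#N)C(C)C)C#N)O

[#6][OX2H0][#6] describes an aliphatic oxygen bridging two carbons with no H on the oxygen (an ether).
(A) contains a methoxy ether (-OCH3), which satisfies every atom and bond constraint.
(B) has a hydroxyl group (-OH) but the oxygen has H1, not H0 bridging two carbons.
(C) has a carboxylic acid group (-C(=O)OH) but the -OH oxygen has H1; the =O is OX1, not OX2.
(D) has a hydroxyl group (-OH) but the oxygen has H1, not H0 bridging two carbons.
So the answer is (A).

A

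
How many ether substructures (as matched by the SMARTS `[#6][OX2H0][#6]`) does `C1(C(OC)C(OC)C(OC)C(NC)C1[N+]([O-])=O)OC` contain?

4

[#6][OX2H0][#6] is the SMARTS for an ether: an aliphatic oxygen bridging two carbons with no H on the oxygen.
The molecule carries 4 separate instances of a methoxy ether (-OCH3) meeting every constraint; each maps to a distinct set of atoms, giving 4 matches.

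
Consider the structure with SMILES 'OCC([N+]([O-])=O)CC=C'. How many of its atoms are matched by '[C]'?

The query [C] means: uppercase C matches aliphatic (non-aromatic) carbon only.
Check the 9 heavy atoms by environment: 5× C → match; 1× N (charge +1) → no; 1× O (charge -1) → no; 2× O → no.
That gives 5 matching atoms.

5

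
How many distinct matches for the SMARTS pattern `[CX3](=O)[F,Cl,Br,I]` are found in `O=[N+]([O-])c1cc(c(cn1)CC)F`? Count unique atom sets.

0

[CX3](=O)[F,Cl,Br,I] is the SMARTS for an acyl halide: a carbonyl carbon bonded to a halogen.
No fragment in the molecule satisfies every constraint, giving 0 matches.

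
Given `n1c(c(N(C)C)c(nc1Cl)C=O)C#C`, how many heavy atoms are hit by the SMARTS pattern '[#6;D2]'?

2

Check the 14 heavy atoms by environment: 2× n (aromatic, D2) → no; 4× c (aromatic, D3) → no; 1× Cl (D1) → no; 2× C (D2) → match; 1× O (D1) → no; 3× C (D1) → no; 1× N (D3) → no.
That gives 2 matching atoms.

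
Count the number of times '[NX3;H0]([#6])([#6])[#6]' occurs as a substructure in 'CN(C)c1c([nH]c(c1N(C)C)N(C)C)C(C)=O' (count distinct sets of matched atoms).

3

[NX3;H0]([#6])([#6])[#6] is the SMARTS for a tertiary amine: a trivalent nitrogen with no H, bonded to three carbons.
The molecule carries 3 separate instances of a dimethylamino group (-N(CH3)2) meeting every constraint; each maps to a distinct set of atoms, giving 3 matches.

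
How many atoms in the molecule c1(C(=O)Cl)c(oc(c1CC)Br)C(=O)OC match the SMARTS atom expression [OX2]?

Check the 15 heavy atoms by environment: 1× o (aromatic, X2) → no; 4× c (aromatic, X3) → no; 2× C (X3) → no; 2× O (X1) → no; 1× Cl (X1) → no; 1× O (X2) → match; 3× C (X4) → no; 1× Br (X1) → no.
That gives 1 matching atom.

1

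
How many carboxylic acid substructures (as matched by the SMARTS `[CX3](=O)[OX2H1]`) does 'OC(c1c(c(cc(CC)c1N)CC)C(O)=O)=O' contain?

2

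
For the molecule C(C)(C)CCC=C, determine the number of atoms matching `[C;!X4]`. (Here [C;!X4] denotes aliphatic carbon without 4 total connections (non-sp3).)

The query [C;!X4] means: aliphatic carbon that does not have four total connections.
Check the 7 heavy atoms by environment: 5× C (X4) → no; 2× C (X3) → match.
That gives 2 matching atoms.

2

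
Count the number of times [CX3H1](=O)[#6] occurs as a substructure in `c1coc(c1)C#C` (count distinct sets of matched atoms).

0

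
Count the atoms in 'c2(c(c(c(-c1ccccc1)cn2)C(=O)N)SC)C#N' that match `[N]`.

The query [N] means: uppercase N matches aliphatic (non-aromatic) nitrogen only.
Check the 19 heavy atoms by environment: 1× n (aromatic) → no; 11× c (aromatic) → no; 3× C → no; 1× O → no; 2× N → match; 1× S → no.
That gives 2 matching atoms.

2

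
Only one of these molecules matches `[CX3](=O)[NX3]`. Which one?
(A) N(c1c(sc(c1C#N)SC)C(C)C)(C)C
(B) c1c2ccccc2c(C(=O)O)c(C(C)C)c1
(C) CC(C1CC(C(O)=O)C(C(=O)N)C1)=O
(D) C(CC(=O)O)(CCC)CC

[CX3](=O)[NX3] describes a carbonyl carbon bonded to a trivalent nitrogen (an amide).
(A) has a nitrile (-C#N) but the nitrile N is NX1 (triple-bonded), not NX3.
(B) has a carboxylic acid group (-C(=O)OH) but the carbonyl is bonded to O, not to an NX3 nitrogen.
(C) contains a primary amide (-C(=O)NH2), which satisfies every atom and bond constraint.
(D) has a carboxylic acid group (-C(=O)OH) but the carbonyl is bonded to O, not to an NX3 nitrogen.
So the answer is (C).

C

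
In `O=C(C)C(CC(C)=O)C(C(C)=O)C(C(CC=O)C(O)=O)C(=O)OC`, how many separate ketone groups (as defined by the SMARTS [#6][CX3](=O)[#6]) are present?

3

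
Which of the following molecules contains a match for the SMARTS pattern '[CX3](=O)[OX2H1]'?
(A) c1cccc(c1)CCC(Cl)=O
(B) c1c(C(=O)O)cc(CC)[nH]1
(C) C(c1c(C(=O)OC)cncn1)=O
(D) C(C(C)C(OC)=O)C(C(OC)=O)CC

[CX3](=O)[OX2H1] describes an sp2 carbon double-bonded to O and single-bonded to an -OH oxygen (a carboxylic acid).
(A) has an acyl chloride (-C(=O)Cl) but the carbonyl is bonded to Cl, not to an -OH oxygen.
(B) contains a carboxylic acid group (-C(=O)OH), which satisfies every atom and bond constraint.
(C) has an aldehyde (-CHO) but there is no singly-bonded oxygen on the carbonyl carbon.
(D) has a methyl-ester group (-C(=O)OCH3) but the singly-bonded O has no H (OX2H0, not OX2H1).
So the answer is (B).

B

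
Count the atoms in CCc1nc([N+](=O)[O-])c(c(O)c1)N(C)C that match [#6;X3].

The query [#6;X3] means: any carbon (aromatic or not) with three total connections.
Check the 15 heavy atoms by environment: 1× n (aromatic, X2) → no; 5× c (aromatic, X3) → match; 1× O (X2) → no; 1× N (charge +1, X3) → no; 1× O (charge -1, X1) → no; 1× O (X1) → no; 4× C (X4) → no; 1× N (X3) → no.
That gives 5 matching atoms.

5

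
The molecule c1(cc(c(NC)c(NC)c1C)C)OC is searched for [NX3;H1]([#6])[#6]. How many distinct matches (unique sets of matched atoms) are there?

2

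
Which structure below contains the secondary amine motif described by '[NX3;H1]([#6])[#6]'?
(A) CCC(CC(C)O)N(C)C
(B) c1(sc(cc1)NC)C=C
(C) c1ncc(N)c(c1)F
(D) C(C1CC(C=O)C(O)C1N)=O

[NX3;H1]([#6])[#6] describes a trivalent nitrogen with one H, bonded to two carbons (a secondary amine).
(A) has a dimethylamino group (-N(CH3)2) but the nitrogen has H0, not H1.
(B) contains an N-methylamino group (-NHCH3), which satisfies every atom and bond constraint.
(C) has a primary amino group (-NH2) but the nitrogen has H2 and only one carbon neighbour.
(D) has a primary amino group (-NH2) but the nitrogen has H2 and only one carbon neighbour.
So the answer is (B).

B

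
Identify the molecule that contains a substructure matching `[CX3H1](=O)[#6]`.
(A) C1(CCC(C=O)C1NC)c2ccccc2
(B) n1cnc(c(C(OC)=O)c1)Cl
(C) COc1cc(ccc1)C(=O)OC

[CX3H1](=O)[#6] describes an sp2 carbon with one H, double-bonded to O and single-bonded to carbon (an aldehyde).
(A) contains an aldehyde (-CHO), which satisfies every atom and bond constraint.
(B) has a methyl-ester group (-C(=O)OCH3) but the carbonyl carbon has H0, not H1.
(C) has a methyl-ester group (-C(=O)OCH3) but the carbonyl carbon has H0, not H1.
So the answer is (A).

A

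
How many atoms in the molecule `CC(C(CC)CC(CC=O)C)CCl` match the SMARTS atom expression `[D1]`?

5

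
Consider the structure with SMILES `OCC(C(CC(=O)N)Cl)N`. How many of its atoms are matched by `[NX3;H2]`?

2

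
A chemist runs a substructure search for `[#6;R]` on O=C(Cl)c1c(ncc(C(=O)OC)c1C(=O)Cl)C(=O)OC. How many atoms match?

The query [#6;R] means: carbon that is part of a ring.
Check the 20 heavy atoms by environment: 1× n (aromatic, in 6-ring) → no; 5× c (aromatic, in 6-ring) → match; 6× C (acyclic) → no; 6× O (acyclic) → no; 2× Cl (acyclic) → no.
That gives 5 matching atoms.

5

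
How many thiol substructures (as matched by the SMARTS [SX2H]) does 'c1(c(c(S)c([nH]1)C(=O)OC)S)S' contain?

3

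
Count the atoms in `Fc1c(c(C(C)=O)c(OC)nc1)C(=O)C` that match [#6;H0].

Check the 15 heavy atoms by environment: 1× n (aromatic, H0) → no; 4× c (aromatic, H0) → match; 1× c (aromatic, H1) → no; 1× F (H0) → no; 2× C (H0) → match; 3× O (H0) → no; 3× C (H3) → no.
Summing the matching environments: 4 + 2 = 6 matching atoms.

6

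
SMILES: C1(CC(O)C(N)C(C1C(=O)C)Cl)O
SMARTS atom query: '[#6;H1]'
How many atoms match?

The query [#6;H1] means: any carbon bearing exactly one hydrogen.
Check the 13 heavy atoms by environment: 1× C (H2) → no; 5× C (H1) → match; 1× C (H0) → no; 1× O (H0) → no; 1× C (H3) → no; 1× Cl (H0) → no; 1× N (H2) → no; 2× O (H1) → no.
That gives 5 matching atoms.

5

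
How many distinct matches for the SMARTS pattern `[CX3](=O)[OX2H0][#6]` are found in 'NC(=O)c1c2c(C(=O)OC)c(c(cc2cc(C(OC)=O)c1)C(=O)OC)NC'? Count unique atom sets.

3

[CX3](=O)[OX2H0][#6] is the SMARTS for an ester: a carbonyl carbon bonded to an oxygen that is itself bonded to carbon (no H on that O).
The molecule carries 3 separate instances of a methyl-ester group (-C(=O)OCH3) meeting every constraint; each maps to a distinct set of atoms, giving 3 matches.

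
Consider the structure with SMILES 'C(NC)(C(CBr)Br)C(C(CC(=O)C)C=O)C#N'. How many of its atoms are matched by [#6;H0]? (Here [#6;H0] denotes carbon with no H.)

2

The query [#6;H0] means: any carbon with no attached hydrogen.
Check the 17 heavy atoms by environment: 2× C (H2) → no; 5× C (H1) → no; 2× C (H0) → match; 2× O (H0) → no; 2× C (H3) → no; 1× N (H0) → no; 2× Br (H0) → no; 1× N (H1) → no.
That gives 2 matching atoms.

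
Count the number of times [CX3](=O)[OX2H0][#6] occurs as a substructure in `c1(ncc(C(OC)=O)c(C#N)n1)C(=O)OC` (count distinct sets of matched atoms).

2

[CX3](=O)[OX2H0][#6] is the SMARTS for an ester: a carbonyl carbon bonded to an oxygen that is itself bonded to carbon (no H on that O).
The molecule carries 2 separate instances of a methyl-ester group (-C(=O)OCH3) meeting every constraint; each maps to a distinct set of atoms, giving 2 matches.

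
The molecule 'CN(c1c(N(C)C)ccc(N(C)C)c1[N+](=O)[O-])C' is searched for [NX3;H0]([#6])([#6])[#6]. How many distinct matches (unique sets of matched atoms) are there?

[NX3;H0]([#6])([#6])[#6] is the SMARTS for a tertiary amine: a trivalent nitrogen with no H, bonded to three carbons.
The molecule carries 3 separate instances of a dimethylamino group (-N(CH3)2) meeting every constraint; each maps to a distinct set of atoms, giving 3 matches.

3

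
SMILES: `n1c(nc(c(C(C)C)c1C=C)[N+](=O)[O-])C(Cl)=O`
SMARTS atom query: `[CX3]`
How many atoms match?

3

Check the 17 heavy atoms by environment: 2× n (aromatic, X2) → no; 4× c (aromatic, X3) → no; 3× C (X3) → match; 3× C (X4) → no; 2× O (X1) → no; 1× Cl (X1) → no; 1× N (charge +1, X3) → no; 1× O (charge -1, X1) → no.
That gives 3 matching atoms.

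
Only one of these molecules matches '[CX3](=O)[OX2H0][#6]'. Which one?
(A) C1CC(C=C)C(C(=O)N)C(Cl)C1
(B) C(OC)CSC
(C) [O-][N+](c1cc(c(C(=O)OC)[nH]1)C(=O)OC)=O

C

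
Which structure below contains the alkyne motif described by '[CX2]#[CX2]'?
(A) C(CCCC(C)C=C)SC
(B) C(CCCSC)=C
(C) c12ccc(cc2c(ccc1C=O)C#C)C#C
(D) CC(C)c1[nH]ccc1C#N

C

[CX2]#[CX2] describes a carbon-carbon triple bond (an alkyne).
(A) has a vinyl group (-CH=CH2) but the C=C is a double bond; both carbons are CX3, not CX2.
(B) has a vinyl group (-CH=CH2) but the C=C is a double bond; both carbons are CX3, not CX2.
(C) contains an ethynyl group (-C#CH), which satisfies every atom and bond constraint.
(D) has a nitrile (-C#N) but the triple bond is C#N, not C#C.
So the answer is (C).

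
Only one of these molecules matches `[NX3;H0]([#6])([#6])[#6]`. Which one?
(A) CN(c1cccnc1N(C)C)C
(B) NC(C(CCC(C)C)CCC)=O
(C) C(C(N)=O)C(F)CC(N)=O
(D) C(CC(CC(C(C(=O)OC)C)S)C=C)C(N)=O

A

[NX3;H0]([#6])([#6])[#6] describes a trivalent nitrogen with no H, bonded to three carbons (a tertiary amine).
(A) contains a dimethylamino group (-N(CH3)2), which satisfies every atom and bond constraint.
(B) has a primary amide (-C(=O)NH2) but the amide nitrogen has H2 and only one carbon neighbour.
(C) has a primary amide (-C(=O)NH2) but the amide nitrogen has H2 and only one carbon neighbour.
(D) has a primary amide (-C(=O)NH2) but the amide nitrogen has H2 and only one carbon neighbour.
So the answer is (A).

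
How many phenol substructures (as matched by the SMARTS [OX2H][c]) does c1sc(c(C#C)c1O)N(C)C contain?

1

[OX2H][c] is the SMARTS for a phenol: a hydroxyl oxygen attached to an aromatic carbon.
Exactly one fragment in the molecule meets all constraints, giving 1 match.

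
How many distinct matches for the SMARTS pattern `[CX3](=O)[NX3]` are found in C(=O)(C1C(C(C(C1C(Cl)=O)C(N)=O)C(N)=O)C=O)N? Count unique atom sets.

[CX3](=O)[NX3] is the SMARTS for an amide: a carbonyl carbon bonded to a trivalent nitrogen.
The molecule carries 3 separate instances of a primary amide (-C(=O)NH2) meeting every constraint; each maps to a distinct set of atoms, giving 3 matches.

3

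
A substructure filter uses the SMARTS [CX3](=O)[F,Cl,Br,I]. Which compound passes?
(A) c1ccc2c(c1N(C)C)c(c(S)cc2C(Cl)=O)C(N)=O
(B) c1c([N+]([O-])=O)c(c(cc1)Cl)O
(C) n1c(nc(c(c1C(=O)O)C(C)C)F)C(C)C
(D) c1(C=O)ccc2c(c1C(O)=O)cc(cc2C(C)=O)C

A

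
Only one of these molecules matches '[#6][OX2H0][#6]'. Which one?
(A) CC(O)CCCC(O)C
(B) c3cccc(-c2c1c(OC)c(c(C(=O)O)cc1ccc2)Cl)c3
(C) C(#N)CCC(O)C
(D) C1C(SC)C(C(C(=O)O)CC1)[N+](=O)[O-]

[#6][OX2H0][#6] describes an aliphatic oxygen bridging two carbons with no H on the oxygen (an ether).
(A) has a hydroxyl group (-OH) but the oxygen has H1, not H0 bridging two carbons.
(B) contains a methoxy ether (-OCH3), which satisfies every atom and bond constraint.
(C) has a hydroxyl group (-OH) but the oxygen has H1, not H0 bridging two carbons.
(D) has a carboxylic acid group (-C(=O)OH) but the -OH oxygen has H1; the =O is OX1, not OX2.
So the answer is (B).

B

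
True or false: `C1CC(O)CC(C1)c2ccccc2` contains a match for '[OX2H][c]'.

The pattern [OX2H][c] describes a hydroxyl oxygen attached to an aromatic carbon — a phenol.
The closest candidate here is a hydroxyl group (-OH), but the -OH is on an aliphatic carbon, not an aromatic c. No other fragment satisfies the full query, so there is no match.

False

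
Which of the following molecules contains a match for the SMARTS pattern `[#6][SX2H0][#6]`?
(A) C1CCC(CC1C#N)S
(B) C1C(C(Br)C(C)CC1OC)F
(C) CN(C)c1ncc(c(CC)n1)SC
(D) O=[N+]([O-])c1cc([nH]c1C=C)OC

[#6][SX2H0][#6] describes an aliphatic sulfur bridging two carbons with no H on the sulfur (a thioether).
(A) has a thiol (-SH) but the sulfur has H1, not H0 bridging two carbons.
(B) has a methoxy ether (-OCH3) but the bridging atom is O, not S.
(C) contains a methylthio ether (-SCH3), which satisfies every atom and bond constraint.
(D) has a methoxy ether (-OCH3) but the bridging atom is O, not S.
So the answer is (C).

C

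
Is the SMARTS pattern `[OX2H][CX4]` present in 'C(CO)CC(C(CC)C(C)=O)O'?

Yes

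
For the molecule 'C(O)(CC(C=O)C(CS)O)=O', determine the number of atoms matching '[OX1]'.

The query [OX1] means: aliphatic oxygen with one total connection — typically a carbonyl =O or an oxide.
Check the 11 heavy atoms by environment: 4× C (X4) → no; 1× S (X2) → no; 2× O (X2) → no; 2× C (X3) → no; 2× O (X1) → match.
That gives 2 matching atoms.

2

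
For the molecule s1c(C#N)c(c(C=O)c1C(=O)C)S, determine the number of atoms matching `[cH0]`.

4

The query [cH0] means: aromatic carbon with no attached hydrogen (substituted or ring-fusion).
Check the 13 heavy atoms by environment: 1× s (aromatic, H0) → no; 4× c (aromatic, H0) → match; 2× C (H0) → no; 1× N (H0) → no; 1× S (H1) → no; 2× O (H0) → no; 1× C (H3) → no; 1× C (H1) → no.
That gives 4 matching atoms.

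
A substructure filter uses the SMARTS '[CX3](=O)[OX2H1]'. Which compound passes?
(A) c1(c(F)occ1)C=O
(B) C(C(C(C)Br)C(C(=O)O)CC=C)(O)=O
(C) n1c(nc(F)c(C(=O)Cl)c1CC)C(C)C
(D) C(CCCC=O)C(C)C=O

[CX3](=O)[OX2H1] describes an sp2 carbon double-bonded to O and single-bonded to an -OH oxygen (a carboxylic acid).
(A) has an aldehyde (-CHO) but there is no singly-bonded oxygen on the carbonyl carbon.
(B) contains a carboxylic acid group (-C(=O)OH), which satisfies every atom and bond constraint.
(C) has an acyl chloride (-C(=O)Cl) but the carbonyl is bonded to Cl, not to an -OH oxygen.
(D) has an aldehyde (-CHO) but there is no singly-bonded oxygen on the carbonyl carbon.
So the answer is (B).

B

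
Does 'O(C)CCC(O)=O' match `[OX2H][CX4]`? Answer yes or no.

The pattern [OX2H][CX4] describes a hydroxyl oxygen bound to an sp3 (X4) carbon — an aliphatic alcohol.
The closest candidate here is a methoxy ether (-OCH3), but the oxygen has H0 (ether), not H1. No other fragment satisfies the full query, so there is no match.

No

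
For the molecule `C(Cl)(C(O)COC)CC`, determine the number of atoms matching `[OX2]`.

The query [OX2] means: aliphatic oxygen with two total connections — ether, hydroxyl, or ester single-bond O.
Check the 9 heavy atoms by environment: 6× C (X4) → no; 2× O (X2) → match; 1× Cl (X1) → no.
That gives 2 matching atoms.

2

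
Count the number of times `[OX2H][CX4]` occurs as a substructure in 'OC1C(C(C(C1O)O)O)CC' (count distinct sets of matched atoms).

4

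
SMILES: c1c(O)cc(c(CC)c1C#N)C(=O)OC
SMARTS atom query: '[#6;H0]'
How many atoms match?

6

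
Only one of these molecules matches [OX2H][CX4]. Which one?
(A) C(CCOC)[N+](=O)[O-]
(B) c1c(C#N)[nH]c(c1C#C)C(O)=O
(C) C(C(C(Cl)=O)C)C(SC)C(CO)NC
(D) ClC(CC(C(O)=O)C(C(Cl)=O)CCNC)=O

C

[OX2H][CX4] describes a hydroxyl oxygen bound to an sp3 (X4) carbon (an aliphatic alcohol).
(A) has a methoxy ether (-OCH3) but the oxygen has H0 (ether), not H1.
(B) has a carboxylic acid group (-C(=O)OH) but the -OH is on a CX3 carbonyl carbon, not a CX4 carbon.
(C) contains a hydroxyl group (-OH), which satisfies every atom and bond constraint.
(D) has a carboxylic acid group (-C(=O)OH) but the -OH is on a CX3 carbonyl carbon, not a CX4 carbon.
So the answer is (C).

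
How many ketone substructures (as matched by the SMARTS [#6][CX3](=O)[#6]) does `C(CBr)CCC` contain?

[#6][CX3](=O)[#6] is the SMARTS for a ketone: a carbonyl carbon (no H) flanked by two carbons.
No fragment in the molecule satisfies every constraint, giving 0 matches.

0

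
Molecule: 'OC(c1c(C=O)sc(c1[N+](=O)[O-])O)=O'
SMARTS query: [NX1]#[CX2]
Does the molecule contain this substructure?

No

The pattern [NX1]#[CX2] describes a nitrogen triple-bonded to a two-connected carbon — a nitrile.
The closest candidate here is a nitro group (-[N+](=O)[O-]), but there is no C#N triple bond. No other fragment satisfies the full query, so there is no match.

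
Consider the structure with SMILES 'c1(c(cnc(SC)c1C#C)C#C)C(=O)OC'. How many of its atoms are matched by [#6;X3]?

6

Check the 16 heavy atoms by environment: 1× n (aromatic, X2) → no; 5× c (aromatic, X3) → match; 1× C (X3) → match; 1× O (X1) → no; 1× O (X2) → no; 2× C (X4) → no; 1× S (X2) → no; 4× C (X2) → no.
Summing the matching environments: 5 + 1 = 6 matching atoms.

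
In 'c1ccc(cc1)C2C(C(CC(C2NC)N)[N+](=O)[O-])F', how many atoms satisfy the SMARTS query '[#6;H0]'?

1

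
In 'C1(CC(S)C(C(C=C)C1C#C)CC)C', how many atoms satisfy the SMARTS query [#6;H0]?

1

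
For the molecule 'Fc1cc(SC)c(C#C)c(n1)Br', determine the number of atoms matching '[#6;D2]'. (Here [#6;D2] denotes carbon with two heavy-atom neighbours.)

2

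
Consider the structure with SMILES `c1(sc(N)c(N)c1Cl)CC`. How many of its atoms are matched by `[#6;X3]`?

The query [#6;X3] means: any carbon (aromatic or not) with three total connections.
Check the 10 heavy atoms by environment: 1× s (aromatic, X2) → no; 4× c (aromatic, X3) → match; 2× N (X3) → no; 1× Cl (X1) → no; 2× C (X4) → no.
That gives 4 matching atoms.

4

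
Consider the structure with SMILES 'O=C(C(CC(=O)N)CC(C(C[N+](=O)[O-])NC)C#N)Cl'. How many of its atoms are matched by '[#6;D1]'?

1

Check the 19 heavy atoms by environment: 4× C (D2) → no; 5× C (D3) → no; 3× O (D1) → no; 2× N (D1) → no; 1× Cl (D1) → no; 1× N (charge +1, D3) → no; 1× O (charge -1, D1) → no; 1× N (D2) → no; 1× C (D1) → match.
That gives 1 matching atom.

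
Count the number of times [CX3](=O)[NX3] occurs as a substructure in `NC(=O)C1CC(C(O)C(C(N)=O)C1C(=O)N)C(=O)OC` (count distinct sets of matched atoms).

3

[CX3](=O)[NX3] is the SMARTS for an amide: a carbonyl carbon bonded to a trivalent nitrogen.
The molecule carries 3 separate instances of a primary amide (-C(=O)NH2) meeting every constraint; each maps to a distinct set of atoms, giving 3 matches.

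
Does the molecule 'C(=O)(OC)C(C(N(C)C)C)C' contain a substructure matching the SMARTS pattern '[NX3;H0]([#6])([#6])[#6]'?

Yes

The pattern [NX3;H0]([#6])([#6])[#6] describes a trivalent nitrogen with no H, bonded to three carbons — a tertiary amine.
The molecule carries a dimethylamino group (-N(CH3)2), whose atoms satisfy every constraint of the query, so the pattern matches.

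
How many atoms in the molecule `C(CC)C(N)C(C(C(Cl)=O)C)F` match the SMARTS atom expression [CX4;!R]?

The query [CX4;!R] means: aliphatic carbon with four total connections, not in a ring.
Check the 12 heavy atoms by environment: 7× C (X4, acyclic) → match; 1× C (X3, acyclic) → no; 1× O (X1, acyclic) → no; 1× Cl (X1, acyclic) → no; 1× F (X1, acyclic) → no; 1× N (X3, acyclic) → no.
That gives 7 matching atoms.

7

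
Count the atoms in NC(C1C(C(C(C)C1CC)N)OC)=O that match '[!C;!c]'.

4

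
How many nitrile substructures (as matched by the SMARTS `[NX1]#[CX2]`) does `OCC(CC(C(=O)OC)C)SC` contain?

[NX1]#[CX2] is the SMARTS for a nitrile: a nitrogen triple-bonded to a two-connected carbon.
No fragment in the molecule satisfies every constraint, giving 0 matches.

0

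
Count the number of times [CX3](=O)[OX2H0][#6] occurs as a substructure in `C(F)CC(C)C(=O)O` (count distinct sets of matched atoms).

0

[CX3](=O)[OX2H0][#6] is the SMARTS for an ester: a carbonyl carbon bonded to an oxygen that is itself bonded to carbon (no H on that O).
The molecule has a carboxylic acid group (-C(=O)OH), but the singly-bonded O carries H (OX2H1, not H0); nothing else fits, so there are 0 matches.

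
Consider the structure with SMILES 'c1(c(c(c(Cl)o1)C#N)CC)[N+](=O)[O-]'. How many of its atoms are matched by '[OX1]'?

The query [OX1] means: aliphatic oxygen with one total connection — typically a carbonyl =O or an oxide.
Check the 13 heavy atoms by environment: 1× o (aromatic, X2) → no; 4× c (aromatic, X3) → no; 2× C (X4) → no; 1× N (charge +1, X3) → no; 1× O (charge -1, X1) → match; 1× O (X1) → match; 1× C (X2) → no; 1× N (X1) → no; 1× Cl (X1) → no.
Summing the matching environments: 1 + 1 = 2 matching atoms.

2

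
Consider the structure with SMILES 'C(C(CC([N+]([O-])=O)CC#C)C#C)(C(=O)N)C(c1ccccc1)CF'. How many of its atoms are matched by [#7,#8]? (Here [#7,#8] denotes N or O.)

Check the 24 heavy atoms by environment: 12× C → no; 1× N (charge +1) → match; 1× O (charge -1) → match; 2× O → match; 6× c (aromatic) → no; 1× F → no; 1× N → match.
Summing the matching environments: 1 + 1 + 2 + 1 = 5 matching atoms.

5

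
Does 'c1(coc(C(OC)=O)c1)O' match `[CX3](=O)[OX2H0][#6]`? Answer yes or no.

Yes

The pattern [CX3](=O)[OX2H0][#6] describes a carbonyl carbon bonded to an oxygen that is itself bonded to carbon (no H on that O) — an ester.
The molecule carries a methyl-ester group (-C(=O)OCH3), whose atoms satisfy every constraint of the query, so the pattern matches.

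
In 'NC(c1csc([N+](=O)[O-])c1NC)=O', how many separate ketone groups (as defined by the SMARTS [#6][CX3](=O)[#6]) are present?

0

[#6][CX3](=O)[#6] is the SMARTS for a ketone: a carbonyl carbon (no H) flanked by two carbons.
The molecule has a primary amide (-C(=O)NH2), but one neighbour of the carbonyl carbon is N, not C; nothing else fits, so there are 0 matches.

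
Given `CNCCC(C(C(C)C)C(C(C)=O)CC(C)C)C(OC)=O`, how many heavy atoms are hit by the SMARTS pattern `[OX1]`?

2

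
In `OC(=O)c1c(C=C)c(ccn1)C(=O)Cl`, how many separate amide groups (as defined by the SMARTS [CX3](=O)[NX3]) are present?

[CX3](=O)[NX3] is the SMARTS for an amide: a carbonyl carbon bonded to a trivalent nitrogen.
The molecule has a carboxylic acid group (-C(=O)OH), but the carbonyl is bonded to O, not to an NX3 nitrogen; nothing else fits, so there are 0 matches.

0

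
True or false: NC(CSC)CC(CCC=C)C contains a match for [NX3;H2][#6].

True

The pattern [NX3;H2][#6] describes a trivalent nitrogen with two H attached to carbon — a primary amine.
The molecule carries a primary amino group (-NH2), whose atoms satisfy every constraint of the query, so the pattern matches.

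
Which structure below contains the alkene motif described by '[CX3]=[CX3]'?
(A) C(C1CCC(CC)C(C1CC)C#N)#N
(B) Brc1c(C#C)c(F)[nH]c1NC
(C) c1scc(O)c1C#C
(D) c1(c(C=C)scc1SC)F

[CX3]=[CX3] describes a non-aromatic C=C double bond between two sp2 carbons (an alkene).
(A) has an ethyl group (-CH2CH3) but its C-C bond is a single bond between CX4 carbons, not CX3=CX3.
(B) has an ethynyl group (-C#CH) but the C-C bond is a triple bond, not a double bond.
(C) has an ethynyl group (-C#CH) but the C-C bond is a triple bond, not a double bond.
(D) contains a vinyl group (-CH=CH2), which satisfies every atom and bond constraint.
So the answer is (D).

D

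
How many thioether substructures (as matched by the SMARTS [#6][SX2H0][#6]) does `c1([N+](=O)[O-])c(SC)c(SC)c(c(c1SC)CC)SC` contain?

[#6][SX2H0][#6] is the SMARTS for a thioether: an aliphatic sulfur bridging two carbons with no H on the sulfur.
The molecule carries 4 separate instances of a methylthio ether (-SCH3) meeting every constraint; each maps to a distinct set of atoms, giving 4 matches.

4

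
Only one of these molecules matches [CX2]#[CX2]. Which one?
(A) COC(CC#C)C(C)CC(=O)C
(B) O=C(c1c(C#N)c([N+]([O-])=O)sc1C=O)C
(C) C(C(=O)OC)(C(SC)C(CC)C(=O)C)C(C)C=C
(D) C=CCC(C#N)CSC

[CX2]#[CX2] describes a carbon-carbon triple bond (an alkyne).
(A) contains an ethynyl group (-C#CH), which satisfies every atom and bond constraint.
(B) has a nitrile (-C#N) but the triple bond is C#N, not C#C.
(C) has a vinyl group (-CH=CH2) but the C=C is a double bond; both carbons are CX3, not CX2.
(D) has a nitrile (-C#N) but the triple bond is C#N, not C#C.
So the answer is (A).

A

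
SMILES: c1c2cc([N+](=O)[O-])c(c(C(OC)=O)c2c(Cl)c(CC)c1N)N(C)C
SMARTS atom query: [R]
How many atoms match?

10

The query [R] means: R matches any atom that is part of a ring.
Check the 24 heavy atoms by environment: 10× c (aromatic, in 6-ring) → match; 1× Cl (acyclic) → no; 6× C (acyclic) → no; 3× O (acyclic) → no; 1× N (charge +1, acyclic) → no; 1× O (charge -1, acyclic) → no; 2× N (acyclic) → no.
That gives 10 matching atoms.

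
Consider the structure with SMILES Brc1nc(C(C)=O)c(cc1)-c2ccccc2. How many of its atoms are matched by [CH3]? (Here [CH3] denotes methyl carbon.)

1

Check the 16 heavy atoms by environment: 1× n (aromatic, H0) → no; 4× c (aromatic, H0) → no; 7× c (aromatic, H1) → no; 1× Br (H0) → no; 1× C (H0) → no; 1× O (H0) → no; 1× C (H3) → match.
That gives 1 matching atom.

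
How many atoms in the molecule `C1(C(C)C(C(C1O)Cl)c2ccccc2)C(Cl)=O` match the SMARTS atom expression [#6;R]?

11

Check the 17 heavy atoms by environment: 5× C (in 5-ring) → match; 6× c (aromatic, in 6-ring) → match; 2× O (acyclic) → no; 2× C (acyclic) → no; 2× Cl (acyclic) → no.
Summing the matching environments: 5 + 6 = 11 matching atoms.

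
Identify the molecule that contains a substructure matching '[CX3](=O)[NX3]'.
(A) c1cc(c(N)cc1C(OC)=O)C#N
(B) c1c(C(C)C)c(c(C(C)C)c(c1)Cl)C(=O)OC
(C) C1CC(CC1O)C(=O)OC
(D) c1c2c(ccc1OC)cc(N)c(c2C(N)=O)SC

[CX3](=O)[NX3] describes a carbonyl carbon bonded to a trivalent nitrogen (an amide).
(A) has a nitrile (-C#N) but the nitrile N is NX1 (triple-bonded), not NX3.
(B) has a methyl-ester group (-C(=O)OCH3) but the carbonyl is bonded to O, not to an NX3 nitrogen.
(C) has a methyl-ester group (-C(=O)OCH3) but the carbonyl is bonded to O, not to an NX3 nitrogen.
(D) contains a primary amide (-C(=O)NH2), which satisfies every atom and bond constraint.
So the answer is (D).

D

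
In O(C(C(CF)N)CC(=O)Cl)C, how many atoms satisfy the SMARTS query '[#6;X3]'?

1

The query [#6;X3] means: any carbon (aromatic or not) with three total connections.
Check the 11 heavy atoms by environment: 5× C (X4) → no; 1× F (X1) → no; 1× C (X3) → match; 1× O (X1) → no; 1× Cl (X1) → no; 1× O (X2) → no; 1× N (X3) → no.
That gives 1 matching atom.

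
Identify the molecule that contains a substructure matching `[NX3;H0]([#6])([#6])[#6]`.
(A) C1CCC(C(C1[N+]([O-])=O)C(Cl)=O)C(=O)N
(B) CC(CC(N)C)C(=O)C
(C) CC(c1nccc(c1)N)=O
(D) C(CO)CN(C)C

D

[NX3;H0]([#6])([#6])[#6] describes a trivalent nitrogen with no H, bonded to three carbons (a tertiary amine).
(A) has a primary amide (-C(=O)NH2) but the amide nitrogen has H2 and only one carbon neighbour.
(B) has a primary amino group (-NH2) but the nitrogen has H2, not H0 with three carbons.
(C) has a primary amino group (-NH2) but the nitrogen has H2, not H0 with three carbons.
(D) contains a dimethylamino group (-N(CH3)2), which satisfies every atom and bond constraint.
So the answer is (D).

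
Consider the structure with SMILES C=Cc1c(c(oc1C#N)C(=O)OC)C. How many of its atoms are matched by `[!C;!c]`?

4

Check the 14 heavy atoms by environment: 1× o (aromatic) → match; 4× c (aromatic) → no; 6× C → no; 1× N → match; 2× O → match.
Summing the matching environments: 1 + 1 + 2 = 4 matching atoms.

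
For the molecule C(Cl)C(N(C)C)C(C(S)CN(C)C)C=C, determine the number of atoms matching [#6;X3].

2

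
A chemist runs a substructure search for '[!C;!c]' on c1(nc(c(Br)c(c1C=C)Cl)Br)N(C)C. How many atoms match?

5

Check the 14 heavy atoms by environment: 1× n (aromatic) → match; 5× c (aromatic) → no; 2× Br → match; 1× N → match; 4× C → no; 1× Cl → match.
Summing the matching environments: 1 + 2 + 1 + 1 = 5 matching atoms.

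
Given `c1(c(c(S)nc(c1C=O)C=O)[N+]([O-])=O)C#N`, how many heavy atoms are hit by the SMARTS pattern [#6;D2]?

Check the 16 heavy atoms by environment: 1× n (aromatic, D2) → no; 5× c (aromatic, D3) → no; 3× C (D2) → match; 3× O (D1) → no; 1× N (D1) → no; 1× N (charge +1, D3) → no; 1× O (charge -1, D1) → no; 1× S (D1) → no.
That gives 3 matching atoms.

3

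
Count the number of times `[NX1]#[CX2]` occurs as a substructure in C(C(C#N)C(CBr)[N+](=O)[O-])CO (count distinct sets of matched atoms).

[NX1]#[CX2] is the SMARTS for a nitrile: a nitrogen triple-bonded to a two-connected carbon.
Exactly one fragment in the molecule meets all constraints, giving 1 match.

1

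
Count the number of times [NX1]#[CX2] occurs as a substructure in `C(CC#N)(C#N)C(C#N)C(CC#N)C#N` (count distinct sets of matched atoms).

5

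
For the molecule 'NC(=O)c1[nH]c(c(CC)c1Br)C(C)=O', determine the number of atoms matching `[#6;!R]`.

5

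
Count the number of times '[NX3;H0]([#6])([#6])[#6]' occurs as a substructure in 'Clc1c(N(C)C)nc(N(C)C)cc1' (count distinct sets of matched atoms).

[NX3;H0]([#6])([#6])[#6] is the SMARTS for a tertiary amine: a trivalent nitrogen with no H, bonded to three carbons.
The molecule carries 2 separate instances of a dimethylamino group (-N(CH3)2) meeting every constraint; each maps to a distinct set of atoms, giving 2 matches.

2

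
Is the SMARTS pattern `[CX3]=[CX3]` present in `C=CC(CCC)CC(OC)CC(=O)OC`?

Yes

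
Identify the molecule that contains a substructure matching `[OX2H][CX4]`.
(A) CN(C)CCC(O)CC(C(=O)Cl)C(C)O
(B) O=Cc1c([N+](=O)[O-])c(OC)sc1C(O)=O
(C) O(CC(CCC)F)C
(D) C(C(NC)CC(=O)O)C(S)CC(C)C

A

[OX2H][CX4] describes a hydroxyl oxygen bound to an sp3 (X4) carbon (an aliphatic alcohol).
(A) contains a hydroxyl group (-OH), which satisfies every atom and bond constraint.
(B) has a methoxy ether (-OCH3) but the oxygen has H0 (ether), not H1.
(C) has a methoxy ether (-OCH3) but the oxygen has H0 (ether), not H1.
(D) has a carboxylic acid group (-C(=O)OH) but the -OH is on a CX3 carbonyl carbon, not a CX4 carbon.
So the answer is (A).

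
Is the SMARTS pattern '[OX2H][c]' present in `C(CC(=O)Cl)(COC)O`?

The pattern [OX2H][c] describes a hydroxyl oxygen attached to an aromatic carbon — a phenol.
The closest candidate here is a hydroxyl group (-OH), but the -OH is on an aliphatic carbon, not an aromatic c. No other fragment satisfies the full query, so there is no match.

No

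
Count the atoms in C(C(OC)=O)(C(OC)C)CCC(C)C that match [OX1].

Check the 14 heavy atoms by environment: 10× C (X4) → no; 1× C (X3) → no; 1× O (X1) → match; 2× O (X2) → no.
That gives 1 matching atom.

1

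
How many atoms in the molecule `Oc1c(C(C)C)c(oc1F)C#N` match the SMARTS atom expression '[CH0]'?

The query [CH0] means: aliphatic carbon with no attached hydrogen.
Check the 12 heavy atoms by environment: 1× o (aromatic, H0) → no; 4× c (aromatic, H0) → no; 1× F (H0) → no; 1× O (H1) → no; 1× C (H0) → match; 1× N (H0) → no; 1× C (H1) → no; 2× C (H3) → no.
That gives 1 matching atom.

1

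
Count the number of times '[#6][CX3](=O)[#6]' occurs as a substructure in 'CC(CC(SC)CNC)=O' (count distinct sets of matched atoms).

1

[#6][CX3](=O)[#6] is the SMARTS for a ketone: a carbonyl carbon (no H) flanked by two carbons.
Exactly one fragment in the molecule meets all constraints, giving 1 match.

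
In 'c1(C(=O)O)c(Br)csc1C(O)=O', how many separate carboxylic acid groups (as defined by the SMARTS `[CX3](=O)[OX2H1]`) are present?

[CX3](=O)[OX2H1] is the SMARTS for a carboxylic acid: an sp2 carbon double-bonded to O and single-bonded to an -OH oxygen.
The molecule carries 2 separate instances of a carboxylic acid group (-C(=O)OH) meeting every constraint; each maps to a distinct set of atoms, giving 2 matches.

2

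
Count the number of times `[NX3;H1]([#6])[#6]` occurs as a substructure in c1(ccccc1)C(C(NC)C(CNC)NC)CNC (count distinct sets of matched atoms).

[NX3;H1]([#6])[#6] is the SMARTS for a secondary amine: a trivalent nitrogen with one H, bonded to two carbons.
The molecule carries 4 separate instances of an N-methylamino group (-NHCH3) meeting every constraint; each maps to a distinct set of atoms, giving 4 matches.

4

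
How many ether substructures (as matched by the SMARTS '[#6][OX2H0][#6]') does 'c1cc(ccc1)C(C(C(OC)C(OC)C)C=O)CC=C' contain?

2

[#6][OX2H0][#6] is the SMARTS for an ether: an aliphatic oxygen bridging two carbons with no H on the oxygen.
The molecule carries 2 separate instances of a methoxy ether (-OCH3) meeting every constraint; each maps to a distinct set of atoms, giving 2 matches.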